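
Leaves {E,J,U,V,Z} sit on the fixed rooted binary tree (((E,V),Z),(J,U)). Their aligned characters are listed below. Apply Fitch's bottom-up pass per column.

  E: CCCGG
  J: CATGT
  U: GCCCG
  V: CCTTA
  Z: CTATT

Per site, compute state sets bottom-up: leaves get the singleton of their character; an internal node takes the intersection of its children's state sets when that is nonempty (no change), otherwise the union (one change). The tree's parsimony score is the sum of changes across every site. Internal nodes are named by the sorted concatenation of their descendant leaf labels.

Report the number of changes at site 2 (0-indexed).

3

EV@0: {C} ∩ {C} = {C} (intersection, +0)
EVZ@0: {C} ∩ {C} = {C} (intersection, +0)
JU@0: {C} ∪ {G} = {C,G} (union, +1)
EJUVZ@0: {C} ∩ {C,G} = {C} (intersection, +0)
EV@1: {C} ∩ {C} = {C} (intersection, +0)
EVZ@1: {C} ∪ {T} = {C,T} (union, +1)
JU@1: {A} ∪ {C} = {A,C} (union, +1)
EJUVZ@1: {C,T} ∩ {A,C} = {C} (intersection, +0)
EV@2: {C} ∪ {T} = {C,T} (union, +1)
EVZ@2: {C,T} ∪ {A} = {A,C,T} (union, +1)
JU@2: {T} ∪ {C} = {C,T} (union, +1)
EJUVZ@2: {A,C,T} ∩ {C,T} = {C,T} (intersection, +0)
EV@3: {G} ∪ {T} = {G,T} (union, +1)
EVZ@3: {G,T} ∩ {T} = {T} (intersection, +0)
JU@3: {G} ∪ {C} = {C,G} (union, +1)
EJUVZ@3: {T} ∪ {C,G} = {C,G,T} (union, +1)
EV@4: {G} ∪ {A} = {A,G} (union, +1)
EVZ@4: {A,G} ∪ {T} = {A,G,T} (union, +1)
JU@4: {T} ∪ {G} = {G,T} (union, +1)
EJUVZ@4: {A,G,T} ∩ {G,T} = {G,T} (intersection, +0)
per-site changes: [1, 2, 3, 3, 3]; total = 12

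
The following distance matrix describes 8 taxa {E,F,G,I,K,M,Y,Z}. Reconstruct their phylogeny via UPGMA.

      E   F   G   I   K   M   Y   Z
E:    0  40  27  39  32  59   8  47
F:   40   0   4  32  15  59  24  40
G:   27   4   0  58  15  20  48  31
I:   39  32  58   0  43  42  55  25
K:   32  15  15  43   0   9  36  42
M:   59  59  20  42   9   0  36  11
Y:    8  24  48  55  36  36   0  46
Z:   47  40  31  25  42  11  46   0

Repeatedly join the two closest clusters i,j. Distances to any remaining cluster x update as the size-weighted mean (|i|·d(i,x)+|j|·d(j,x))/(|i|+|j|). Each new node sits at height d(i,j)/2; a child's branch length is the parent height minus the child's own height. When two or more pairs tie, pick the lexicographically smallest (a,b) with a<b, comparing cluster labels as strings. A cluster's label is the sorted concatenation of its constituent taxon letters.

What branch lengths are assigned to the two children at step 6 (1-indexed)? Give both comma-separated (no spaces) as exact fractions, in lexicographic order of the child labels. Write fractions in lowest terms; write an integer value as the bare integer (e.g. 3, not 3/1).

81/16,99/16

iteration 1: select F,G (d=4); attach at lengths (2, 2); label the merged cluster FG
  updated: d(E,FG)=67/2, d(FG,I)=45, d(FG,K)=15, d(FG,M)=79/2, d(FG,Y)=36, d(FG,Z)=71/2
iteration 2: select E,Y (d=8); attach at lengths (4, 4); label the merged cluster EY
  updated: d(EY,FG)=139/4, d(EY,I)=47, d(EY,K)=34, d(EY,M)=95/2, d(EY,Z)=93/2
iteration 3: select K,M (d=9); attach at lengths (9/2, 9/2); label the merged cluster KM
  updated: d(EY,KM)=163/4, d(FG,KM)=109/4, d(I,KM)=85/2, d(KM,Z)=53/2
iteration 4: select I,Z (d=25); attach at lengths (25/2, 25/2); label the merged cluster IZ
  updated: d(EY,IZ)=187/4, d(FG,IZ)=161/4, d(IZ,KM)=69/2
iteration 5: select FG,KM (d=109/4); attach at lengths (93/8, 73/8); label the merged cluster FGKM
  updated: d(EY,FGKM)=151/4, d(FGKM,IZ)=299/8
iteration 6: select FGKM,IZ (d=299/8); attach at lengths (81/16, 99/16); label the merged cluster FGIKMZ
  updated: d(EY,FGIKMZ)=163/4
iteration 7: select EY,FGIKMZ (d=163/4); attach at lengths (131/8, 27/16); label the merged cluster EFGIKMYZ
final tree: ((E:4,Y:4):131/8,(((F:2,G:2):93/8,(K:9/2,M:9/2):73/8):81/16,(I:25/2,Z:25/2):99/16):27/16)
total length: 1537/16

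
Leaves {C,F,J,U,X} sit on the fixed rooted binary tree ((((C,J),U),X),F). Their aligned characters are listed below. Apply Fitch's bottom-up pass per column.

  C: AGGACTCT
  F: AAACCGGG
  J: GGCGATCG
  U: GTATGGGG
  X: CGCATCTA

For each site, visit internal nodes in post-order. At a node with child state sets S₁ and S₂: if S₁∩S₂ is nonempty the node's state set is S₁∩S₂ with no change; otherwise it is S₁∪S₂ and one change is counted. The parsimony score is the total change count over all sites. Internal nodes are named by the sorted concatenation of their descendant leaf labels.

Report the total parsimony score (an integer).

20

CJ@0: {A} ∪ {G} = {A,G} (union, +1)
CJU@0: {A,G} ∩ {G} = {G} (intersection, +0)
CJUX@0: {G} ∪ {C} = {C,G} (union, +1)
CFJUX@0: {C,G} ∪ {A} = {A,C,G} (union, +1)
CJ@1: {G} ∩ {G} = {G} (intersection, +0)
CJU@1: {G} ∪ {T} = {G,T} (union, +1)
CJUX@1: {G,T} ∩ {G} = {G} (intersection, +0)
CFJUX@1: {G} ∪ {A} = {A,G} (union, +1)
CJ@2: {G} ∪ {C} = {C,G} (union, +1)
CJU@2: {C,G} ∪ {A} = {A,C,G} (union, +1)
CJUX@2: {A,C,G} ∩ {C} = {C} (intersection, +0)
CFJUX@2: {C} ∪ {A} = {A,C} (union, +1)
CJ@3: {A} ∪ {G} = {A,G} (union, +1)
CJU@3: {A,G} ∪ {T} = {A,G,T} (union, +1)
CJUX@3: {A,G,T} ∩ {A} = {A} (intersection, +0)
CFJUX@3: {A} ∪ {C} = {A,C} (union, +1)
CJ@4: {C} ∪ {A} = {A,C} (union, +1)
CJU@4: {A,C} ∪ {G} = {A,C,G} (union, +1)
CJUX@4: {A,C,G} ∪ {T} = {A,C,G,T} (union, +1)
CFJUX@4: {A,C,G,T} ∩ {C} = {C} (intersection, +0)
CJ@5: {T} ∩ {T} = {T} (intersection, +0)
CJU@5: {T} ∪ {G} = {G,T} (union, +1)
CJUX@5: {G,T} ∪ {C} = {C,G,T} (union, +1)
CFJUX@5: {C,G,T} ∩ {G} = {G} (intersection, +0)
CJ@6: {C} ∩ {C} = {C} (intersection, +0)
CJU@6: {C} ∪ {G} = {C,G} (union, +1)
CJUX@6: {C,G} ∪ {T} = {C,G,T} (union, +1)
CFJUX@6: {C,G,T} ∩ {G} = {G} (intersection, +0)
CJ@7: {T} ∪ {G} = {G,T} (union, +1)
CJU@7: {G,T} ∩ {G} = {G} (intersection, +0)
CJUX@7: {G} ∪ {A} = {A,G} (union, +1)
CFJUX@7: {A,G} ∩ {G} = {G} (intersection, +0)
per-site changes: [3, 2, 3, 3, 3, 2, 2, 2]; total = 20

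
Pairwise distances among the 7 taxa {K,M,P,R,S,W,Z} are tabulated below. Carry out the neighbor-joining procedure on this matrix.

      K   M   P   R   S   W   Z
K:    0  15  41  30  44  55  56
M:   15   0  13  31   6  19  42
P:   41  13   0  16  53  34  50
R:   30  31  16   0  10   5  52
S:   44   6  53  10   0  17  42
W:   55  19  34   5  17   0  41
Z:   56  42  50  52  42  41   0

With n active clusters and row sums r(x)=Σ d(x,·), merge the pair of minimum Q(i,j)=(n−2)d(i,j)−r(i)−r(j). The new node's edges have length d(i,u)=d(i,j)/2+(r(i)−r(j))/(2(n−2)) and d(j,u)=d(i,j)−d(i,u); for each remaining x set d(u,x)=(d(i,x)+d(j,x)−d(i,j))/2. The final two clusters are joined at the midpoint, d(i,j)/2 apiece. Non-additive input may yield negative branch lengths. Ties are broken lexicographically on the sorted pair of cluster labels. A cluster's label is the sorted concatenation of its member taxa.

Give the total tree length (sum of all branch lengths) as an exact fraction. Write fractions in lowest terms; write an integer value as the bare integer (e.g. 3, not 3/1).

3015/32

iteration 1: select K,M (d=15, Q=-292); attach at lengths (19, -4); label the merged cluster KM
  updated: d(KM,P)=39/2, d(KM,R)=23, d(KM,S)=35/2, d(KM,W)=59/2, d(KM,Z)=83/2
iteration 2: select KM,P (d=39/2, Q=-451/2); attach at lengths (73/16, 239/16); label the merged cluster KMP
  updated: d(KMP,R)=39/4, d(KMP,S)=51/2, d(KMP,W)=22, d(KMP,Z)=36
iteration 3: select KMP,Z (d=36, Q=-625/4); attach at lengths (121/24, 743/24); label the merged cluster KMPZ
  updated: d(KMPZ,R)=103/8, d(KMPZ,S)=63/4, d(KMPZ,W)=27/2
iteration 4: select KMPZ,S (d=63/4, Q=-427/8); attach at lengths (247/32, 257/32); label the merged cluster KMPSZ
  updated: d(KMPSZ,R)=57/16, d(KMPSZ,W)=59/8
iteration 5: select KMPSZ,R (d=57/16, Q=-255/16); attach at lengths (95/32, 19/32); label the merged cluster KMPRSZ
  updated: d(KMPRSZ,W)=141/32
iteration 6: select KMPRSZ,W (d=141/32); attach at lengths (141/64, 141/64); label the merged cluster KMPRSWZ
final tree: ((((((K:19,M:-4):73/16,P:239/16):121/24,Z:743/24):247/32,S:257/32):95/32,R:19/32):141/64,W:141/64)
total length: 3015/32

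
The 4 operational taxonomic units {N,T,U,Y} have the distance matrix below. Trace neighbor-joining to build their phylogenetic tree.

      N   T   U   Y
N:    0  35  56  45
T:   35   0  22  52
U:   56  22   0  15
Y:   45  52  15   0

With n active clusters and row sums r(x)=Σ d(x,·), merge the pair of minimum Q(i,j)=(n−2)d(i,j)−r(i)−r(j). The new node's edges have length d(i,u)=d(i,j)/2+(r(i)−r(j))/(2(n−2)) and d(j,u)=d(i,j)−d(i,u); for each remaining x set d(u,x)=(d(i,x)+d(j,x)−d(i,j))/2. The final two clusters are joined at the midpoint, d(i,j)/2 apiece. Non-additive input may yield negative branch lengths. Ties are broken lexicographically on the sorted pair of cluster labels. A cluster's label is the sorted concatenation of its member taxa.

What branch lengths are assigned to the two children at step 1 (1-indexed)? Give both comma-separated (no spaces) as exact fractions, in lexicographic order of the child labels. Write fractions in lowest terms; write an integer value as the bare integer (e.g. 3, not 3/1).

97/4,43/4

1. join N+T (d=35, Q=-175) ⇒ NT; edges |N|=97/4, |T|=43/4
  updated: d(NT,U)=43/2, d(NT,Y)=31
2. join NT+U (d=43/2, Q=-135/2) ⇒ NTU; edges |NT|=75/4, |U|=11/4
  updated: d(NTU,Y)=49/4
3. join NTU+Y (d=49/4) ⇒ NTUY; edges |NTU|=49/8, |Y|=49/8
final tree: (((N:97/4,T:43/4):75/4,U:11/4):49/8,Y:49/8)
total length: 275/4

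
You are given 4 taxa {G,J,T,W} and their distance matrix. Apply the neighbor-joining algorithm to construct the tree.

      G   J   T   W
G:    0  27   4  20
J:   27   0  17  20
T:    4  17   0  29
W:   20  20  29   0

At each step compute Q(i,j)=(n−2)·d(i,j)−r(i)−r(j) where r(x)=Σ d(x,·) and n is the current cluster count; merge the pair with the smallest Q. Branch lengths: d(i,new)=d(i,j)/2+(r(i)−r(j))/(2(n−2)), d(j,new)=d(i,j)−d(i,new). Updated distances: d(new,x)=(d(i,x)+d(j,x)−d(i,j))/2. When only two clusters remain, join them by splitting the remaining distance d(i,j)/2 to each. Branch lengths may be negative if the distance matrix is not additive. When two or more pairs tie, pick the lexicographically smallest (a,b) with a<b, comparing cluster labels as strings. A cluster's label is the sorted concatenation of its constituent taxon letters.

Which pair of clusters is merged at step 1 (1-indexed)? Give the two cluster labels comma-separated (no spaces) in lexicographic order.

step 1: merge (G,T) at d=4, Q=-93; branch lengths G→9/4, T→7/4; new cluster GT
  updated: d(GT,J)=20, d(GT,W)=45/2
step 2: merge (GT,J) at d=20, Q=-125/2; branch lengths GT→45/4, J→35/4; new cluster GJT
  updated: d(GJT,W)=45/4
step 3: merge (GJT,W) at d=45/4; branch lengths GJT→45/8, W→45/8; new cluster GJTW
final tree: (((G:9/4,T:7/4):45/4,J:35/4):45/8,W:45/8)
total length: 141/4

G,T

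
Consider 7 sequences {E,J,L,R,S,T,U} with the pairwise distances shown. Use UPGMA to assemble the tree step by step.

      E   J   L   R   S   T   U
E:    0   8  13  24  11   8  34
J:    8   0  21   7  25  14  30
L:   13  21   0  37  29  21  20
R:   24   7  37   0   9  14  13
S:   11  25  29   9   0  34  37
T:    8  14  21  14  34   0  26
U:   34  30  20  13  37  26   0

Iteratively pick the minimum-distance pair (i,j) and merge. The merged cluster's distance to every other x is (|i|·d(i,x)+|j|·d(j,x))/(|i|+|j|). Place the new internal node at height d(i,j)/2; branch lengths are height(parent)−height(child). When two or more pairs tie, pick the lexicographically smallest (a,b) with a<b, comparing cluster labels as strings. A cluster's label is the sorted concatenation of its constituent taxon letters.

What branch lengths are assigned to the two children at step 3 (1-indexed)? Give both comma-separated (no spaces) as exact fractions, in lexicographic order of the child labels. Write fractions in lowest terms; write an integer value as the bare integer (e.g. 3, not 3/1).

1. join J+R (d=7) ⇒ JR; edges |J|=7/2, |R|=7/2
  updated: d(E,JR)=16, d(JR,L)=29, d(JR,S)=17, d(JR,T)=14, d(JR,U)=43/2
2. join E+T (d=8) ⇒ ET; edges |E|=4, |T|=4
  updated: d(ET,JR)=15, d(ET,L)=17, d(ET,S)=45/2, d(ET,U)=30
3. join ET+JR (d=15) ⇒ EJRT; edges |ET|=7/2, |JR|=4
  updated: d(EJRT,L)=23, d(EJRT,S)=79/4, d(EJRT,U)=103/4
4. join EJRT+S (d=79/4) ⇒ EJRST; edges |EJRT|=19/8, |S|=79/8
  updated: d(EJRST,L)=121/5, d(EJRST,U)=28
5. join L+U (d=20) ⇒ LU; edges |L|=10, |U|=10
  updated: d(EJRST,LU)=261/10
6. join EJRST+LU (d=261/10) ⇒ EJLRSTU; edges |EJRST|=127/40, |LU|=61/20
final tree: ((((E:4,T:4):7/2,(J:7/2,R:7/2):4):19/8,S:79/8):127/40,(L:10,U:10):61/20)
total length: 2439/40

7/2,4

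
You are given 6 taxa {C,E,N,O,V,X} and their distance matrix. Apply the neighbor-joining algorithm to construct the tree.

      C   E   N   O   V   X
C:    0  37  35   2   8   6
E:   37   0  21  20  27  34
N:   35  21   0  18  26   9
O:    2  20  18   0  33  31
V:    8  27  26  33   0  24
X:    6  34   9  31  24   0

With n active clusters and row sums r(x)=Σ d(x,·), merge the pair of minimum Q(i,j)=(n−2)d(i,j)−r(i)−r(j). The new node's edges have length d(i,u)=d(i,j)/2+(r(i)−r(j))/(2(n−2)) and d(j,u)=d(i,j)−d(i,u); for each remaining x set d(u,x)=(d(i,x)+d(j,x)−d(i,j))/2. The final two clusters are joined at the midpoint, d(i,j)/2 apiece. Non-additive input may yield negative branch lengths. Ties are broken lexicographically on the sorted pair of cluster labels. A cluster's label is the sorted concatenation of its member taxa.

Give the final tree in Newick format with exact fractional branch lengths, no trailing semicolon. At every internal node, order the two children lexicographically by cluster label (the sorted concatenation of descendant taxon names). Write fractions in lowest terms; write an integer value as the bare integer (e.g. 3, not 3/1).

((((C:-1,O:3):9,V:21/2):7/4,E:63/4):29/8,(N:4,X:5):29/8)

step 1: merge (C,O) at d=2, Q=-184; branch lengths C→-1, O→3; new cluster CO
  updated: d(CO,E)=55/2, d(CO,N)=51/2, d(CO,V)=39/2, d(CO,X)=35/2
step 2: merge (N,X) at d=9, Q=-139; branch lengths N→4, X→5; new cluster NX
  updated: d(CO,NX)=17, d(E,NX)=23, d(NX,V)=41/2
step 3: merge (CO,V) at d=39/2, Q=-92; branch lengths CO→9, V→21/2; new cluster COV
  updated: d(COV,E)=35/2, d(COV,NX)=9
step 4: merge (COV,E) at d=35/2, Q=-99/2; branch lengths COV→7/4, E→63/4; new cluster CEOV
  updated: d(CEOV,NX)=29/4
step 5: merge (CEOV,NX) at d=29/4; branch lengths CEOV→29/8, NX→29/8; new cluster CENOVX
final tree: ((((C:-1,O:3):9,V:21/2):7/4,E:63/4):29/8,(N:4,X:5):29/8)
total length: 221/4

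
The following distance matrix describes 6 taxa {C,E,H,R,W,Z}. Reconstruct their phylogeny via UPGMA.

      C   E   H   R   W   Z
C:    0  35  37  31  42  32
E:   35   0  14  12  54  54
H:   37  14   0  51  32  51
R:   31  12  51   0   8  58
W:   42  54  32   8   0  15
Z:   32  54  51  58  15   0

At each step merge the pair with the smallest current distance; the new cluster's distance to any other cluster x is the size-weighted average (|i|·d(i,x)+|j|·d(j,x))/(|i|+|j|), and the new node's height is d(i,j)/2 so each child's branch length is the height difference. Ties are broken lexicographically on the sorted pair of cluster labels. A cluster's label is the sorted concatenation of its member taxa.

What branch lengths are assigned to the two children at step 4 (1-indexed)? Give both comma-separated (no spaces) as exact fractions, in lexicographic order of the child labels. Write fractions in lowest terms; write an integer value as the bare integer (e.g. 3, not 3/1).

9/4,57/4

iteration 1: select R,W (d=8); attach at lengths (4, 4); label the merged cluster RW
  updated: d(C,RW)=73/2, d(E,RW)=33, d(H,RW)=83/2, d(RW,Z)=73/2
iteration 2: select E,H (d=14); attach at lengths (7, 7); label the merged cluster EH
  updated: d(C,EH)=36, d(EH,RW)=149/4, d(EH,Z)=105/2
iteration 3: select C,Z (d=32); attach at lengths (16, 16); label the merged cluster CZ
  updated: d(CZ,EH)=177/4, d(CZ,RW)=73/2
iteration 4: select CZ,RW (d=73/2); attach at lengths (9/4, 57/4); label the merged cluster CRWZ
  updated: d(CRWZ,EH)=163/4
iteration 5: select CRWZ,EH (d=163/4); attach at lengths (17/8, 107/8); label the merged cluster CEHRWZ
final tree: (((C:16,Z:16):9/4,(R:4,W:4):57/4):17/8,(E:7,H:7):107/8)
total length: 86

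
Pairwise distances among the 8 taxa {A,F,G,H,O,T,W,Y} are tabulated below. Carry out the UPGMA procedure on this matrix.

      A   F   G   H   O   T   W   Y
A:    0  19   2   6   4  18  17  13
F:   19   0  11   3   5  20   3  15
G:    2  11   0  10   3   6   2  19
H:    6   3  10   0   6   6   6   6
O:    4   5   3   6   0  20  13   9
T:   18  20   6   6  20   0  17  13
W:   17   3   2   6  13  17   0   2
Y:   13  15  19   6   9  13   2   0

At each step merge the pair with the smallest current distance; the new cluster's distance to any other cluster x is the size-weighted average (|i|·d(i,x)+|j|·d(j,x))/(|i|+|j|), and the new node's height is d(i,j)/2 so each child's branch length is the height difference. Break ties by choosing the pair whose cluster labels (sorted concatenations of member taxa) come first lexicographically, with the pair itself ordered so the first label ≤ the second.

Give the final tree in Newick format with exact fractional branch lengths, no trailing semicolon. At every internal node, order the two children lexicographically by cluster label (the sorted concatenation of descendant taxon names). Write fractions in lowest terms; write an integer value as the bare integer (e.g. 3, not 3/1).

1. join A+G (d=2) ⇒ AG; edges |A|=1, |G|=1
  updated: d(AG,F)=15, d(AG,H)=8, d(AG,O)=7/2, d(AG,T)=12, d(AG,W)=19/2, d(AG,Y)=16
2. join W+Y (d=2) ⇒ WY; edges |W|=1, |Y|=1
  updated: d(AG,WY)=51/4, d(F,WY)=9, d(H,WY)=6, d(O,WY)=11, d(T,WY)=15
3. join F+H (d=3) ⇒ FH; edges |F|=3/2, |H|=3/2
  updated: d(AG,FH)=23/2, d(FH,O)=11/2, d(FH,T)=13, d(FH,WY)=15/2
4. join AG+O (d=7/2) ⇒ AGO; edges |AG|=3/4, |O|=7/4
  updated: d(AGO,FH)=19/2, d(AGO,T)=44/3, d(AGO,WY)=73/6
5. join FH+WY (d=15/2) ⇒ FHWY; edges |FH|=9/4, |WY|=11/4
  updated: d(AGO,FHWY)=65/6, d(FHWY,T)=14
6. join AGO+FHWY (d=65/6) ⇒ AFGHOWY; edges |AGO|=11/3, |FHWY|=5/3
  updated: d(AFGHOWY,T)=100/7
7. join AFGHOWY+T (d=100/7) ⇒ AFGHOTWY; edges |AFGHOWY|=145/84, |T|=50/7
final tree: ((((A:1,G:1):3/4,O:7/4):11/3,((F:3/2,H:3/2):9/4,(W:1,Y:1):11/4):5/3):145/84,T:50/7)
total length: 2411/84

((((A:1,G:1):3/4,O:7/4):11/3,((F:3/2,H:3/2):9/4,(W:1,Y:1):11/4):5/3):145/84,T:50/7)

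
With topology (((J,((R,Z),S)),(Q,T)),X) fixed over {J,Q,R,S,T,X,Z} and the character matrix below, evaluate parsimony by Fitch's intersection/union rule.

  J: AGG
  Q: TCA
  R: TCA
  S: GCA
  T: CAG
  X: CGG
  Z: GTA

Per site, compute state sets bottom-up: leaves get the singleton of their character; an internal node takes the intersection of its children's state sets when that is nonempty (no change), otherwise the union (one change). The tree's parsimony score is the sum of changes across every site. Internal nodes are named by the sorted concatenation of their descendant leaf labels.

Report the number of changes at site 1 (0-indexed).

site 0, node RZ: R={T} ∪ Z={G} → {G,T} (+1)
site 0, node RSZ: RZ={G,T} ∩ S={G} → {G} (+0)
site 0, node JRSZ: J={A} ∪ RSZ={G} → {A,G} (+1)
site 0, node QT: Q={T} ∪ T={C} → {C,T} (+1)
site 0, node JQRSTZ: JRSZ={A,G} ∪ QT={C,T} → {A,C,G,T} (+1)
site 0, node JQRSTXZ: JQRSTZ={A,C,G,T} ∩ X={C} → {C} (+0)
site 1, node RZ: R={C} ∪ Z={T} → {C,T} (+1)
site 1, node RSZ: RZ={C,T} ∩ S={C} → {C} (+0)
site 1, node JRSZ: J={G} ∪ RSZ={C} → {C,G} (+1)
site 1, node QT: Q={C} ∪ T={A} → {A,C} (+1)
site 1, node JQRSTZ: JRSZ={C,G} ∩ QT={A,C} → {C} (+0)
site 1, node JQRSTXZ: JQRSTZ={C} ∪ X={G} → {C,G} (+1)
site 2, node RZ: R={A} ∩ Z={A} → {A} (+0)
site 2, node RSZ: RZ={A} ∩ S={A} → {A} (+0)
site 2, node JRSZ: J={G} ∪ RSZ={A} → {A,G} (+1)
site 2, node QT: Q={A} ∪ T={G} → {A,G} (+1)
site 2, node JQRSTZ: JRSZ={A,G} ∩ QT={A,G} → {A,G} (+0)
site 2, node JQRSTXZ: JQRSTZ={A,G} ∩ X={G} → {G} (+0)
per-site changes: [4, 4, 2]; total = 10

4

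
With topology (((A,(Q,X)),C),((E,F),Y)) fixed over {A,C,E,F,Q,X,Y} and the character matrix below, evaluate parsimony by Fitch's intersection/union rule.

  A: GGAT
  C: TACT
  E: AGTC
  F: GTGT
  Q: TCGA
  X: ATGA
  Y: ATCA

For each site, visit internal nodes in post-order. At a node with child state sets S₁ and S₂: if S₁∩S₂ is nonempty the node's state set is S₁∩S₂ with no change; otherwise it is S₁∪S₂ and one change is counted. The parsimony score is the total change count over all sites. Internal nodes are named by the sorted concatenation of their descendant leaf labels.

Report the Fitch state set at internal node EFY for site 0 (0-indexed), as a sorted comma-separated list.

[col 0] QX: children Q:{T}, X:{A} ∪→ {A,T}; cost 1
[col 0] AQX: children A:{G}, QX:{A,T} ∪→ {A,G,T}; cost 1
[col 0] ACQX: children AQX:{A,G,T}, C:{T} ∩→ {T}; cost 0
[col 0] EF: children E:{A}, F:{G} ∪→ {A,G}; cost 1
[col 0] EFY: children EF:{A,G}, Y:{A} ∩→ {A}; cost 0
[col 0] ACEFQXY: children ACQX:{T}, EFY:{A} ∪→ {A,T}; cost 1
[col 1] QX: children Q:{C}, X:{T} ∪→ {C,T}; cost 1
[col 1] AQX: children A:{G}, QX:{C,T} ∪→ {C,G,T}; cost 1
[col 1] ACQX: children AQX:{C,G,T}, C:{A} ∪→ {A,C,G,T}; cost 1
[col 1] EF: children E:{G}, F:{T} ∪→ {G,T}; cost 1
[col 1] EFY: children EF:{G,T}, Y:{T} ∩→ {T}; cost 0
[col 1] ACEFQXY: children ACQX:{A,C,G,T}, EFY:{T} ∩→ {T}; cost 0
[col 2] QX: children Q:{G}, X:{G} ∩→ {G}; cost 0
[col 2] AQX: children A:{A}, QX:{G} ∪→ {A,G}; cost 1
[col 2] ACQX: children AQX:{A,G}, C:{C} ∪→ {A,C,G}; cost 1
[col 2] EF: children E:{T}, F:{G} ∪→ {G,T}; cost 1
[col 2] EFY: children EF:{G,T}, Y:{C} ∪→ {C,G,T}; cost 1
[col 2] ACEFQXY: children ACQX:{A,C,G}, EFY:{C,G,T} ∩→ {C,G}; cost 0
[col 3] QX: children Q:{A}, X:{A} ∩→ {A}; cost 0
[col 3] AQX: children A:{T}, QX:{A} ∪→ {A,T}; cost 1
[col 3] ACQX: children AQX:{A,T}, C:{T} ∩→ {T}; cost 0
[col 3] EF: children E:{C}, F:{T} ∪→ {C,T}; cost 1
[col 3] EFY: children EF:{C,T}, Y:{A} ∪→ {A,C,T}; cost 1
[col 3] ACEFQXY: children ACQX:{T}, EFY:{A,C,T} ∩→ {T}; cost 0
per-site changes: [4, 4, 4, 3]; total = 15

A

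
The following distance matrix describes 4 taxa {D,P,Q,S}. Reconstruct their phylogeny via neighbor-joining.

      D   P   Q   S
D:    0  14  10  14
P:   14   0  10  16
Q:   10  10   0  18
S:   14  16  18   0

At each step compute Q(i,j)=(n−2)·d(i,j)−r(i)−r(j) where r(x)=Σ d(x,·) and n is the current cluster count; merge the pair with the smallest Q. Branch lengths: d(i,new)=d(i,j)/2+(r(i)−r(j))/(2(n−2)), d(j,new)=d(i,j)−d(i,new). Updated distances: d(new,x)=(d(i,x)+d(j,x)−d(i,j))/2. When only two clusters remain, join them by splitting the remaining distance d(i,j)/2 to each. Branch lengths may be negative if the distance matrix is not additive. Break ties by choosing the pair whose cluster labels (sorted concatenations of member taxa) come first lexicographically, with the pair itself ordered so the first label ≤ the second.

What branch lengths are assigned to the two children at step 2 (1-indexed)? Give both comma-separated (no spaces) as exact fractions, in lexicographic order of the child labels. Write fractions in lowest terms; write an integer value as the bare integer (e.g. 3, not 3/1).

5/2,11/2

1. join D+S (d=14, Q=-58) ⇒ DS; edges |D|=9/2, |S|=19/2
  updated: d(DS,P)=8, d(DS,Q)=7
2. join DS+P (d=8, Q=-25) ⇒ DPS; edges |DS|=5/2, |P|=11/2
  updated: d(DPS,Q)=9/2
3. join DPS+Q (d=9/2) ⇒ DPQS; edges |DPS|=9/4, |Q|=9/4
final tree: (((D:9/2,S:19/2):5/2,P:11/2):9/4,Q:9/4)
total length: 53/2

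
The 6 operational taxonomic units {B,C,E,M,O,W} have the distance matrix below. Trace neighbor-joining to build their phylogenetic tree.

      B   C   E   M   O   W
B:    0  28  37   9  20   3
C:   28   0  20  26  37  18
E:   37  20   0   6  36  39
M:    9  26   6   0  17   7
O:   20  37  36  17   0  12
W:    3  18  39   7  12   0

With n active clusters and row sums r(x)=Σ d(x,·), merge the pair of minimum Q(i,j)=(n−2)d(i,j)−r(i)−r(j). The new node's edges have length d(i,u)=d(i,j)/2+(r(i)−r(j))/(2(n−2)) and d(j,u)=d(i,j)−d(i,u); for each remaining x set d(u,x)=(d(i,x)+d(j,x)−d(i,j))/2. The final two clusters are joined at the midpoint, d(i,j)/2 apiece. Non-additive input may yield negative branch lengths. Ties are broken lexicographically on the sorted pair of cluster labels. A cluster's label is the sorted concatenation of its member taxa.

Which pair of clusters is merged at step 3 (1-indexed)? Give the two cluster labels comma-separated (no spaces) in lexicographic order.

1. join C+E (d=20, Q=-187) ⇒ CE; edges |C|=71/8, |E|=89/8
  updated: d(B,CE)=45/2, d(CE,M)=6, d(CE,O)=53/2, d(CE,W)=37/2
2. join CE+M (d=6, Q=-189/2) ⇒ CEM; edges |CE|=35/4, |M|=-11/4
  updated: d(B,CEM)=51/4, d(CEM,O)=75/4, d(CEM,W)=39/4
3. join B+W (d=3, Q=-109/2) ⇒ BW; edges |B|=17/4, |W|=-5/4
  updated: d(BW,CEM)=39/4, d(BW,O)=29/2
4. join BW+CEM (d=39/4, Q=-43) ⇒ BCEMW; edges |BW|=11/4, |CEM|=7
  updated: d(BCEMW,O)=47/4
5. join BCEMW+O (d=47/4) ⇒ BCEMOW; edges |BCEMW|=47/8, |O|=47/8
final tree: (((B:17/4,W:-5/4):11/4,((C:71/8,E:89/8):35/4,M:-11/4):7):47/8,O:47/8)
total length: 101/2

B,W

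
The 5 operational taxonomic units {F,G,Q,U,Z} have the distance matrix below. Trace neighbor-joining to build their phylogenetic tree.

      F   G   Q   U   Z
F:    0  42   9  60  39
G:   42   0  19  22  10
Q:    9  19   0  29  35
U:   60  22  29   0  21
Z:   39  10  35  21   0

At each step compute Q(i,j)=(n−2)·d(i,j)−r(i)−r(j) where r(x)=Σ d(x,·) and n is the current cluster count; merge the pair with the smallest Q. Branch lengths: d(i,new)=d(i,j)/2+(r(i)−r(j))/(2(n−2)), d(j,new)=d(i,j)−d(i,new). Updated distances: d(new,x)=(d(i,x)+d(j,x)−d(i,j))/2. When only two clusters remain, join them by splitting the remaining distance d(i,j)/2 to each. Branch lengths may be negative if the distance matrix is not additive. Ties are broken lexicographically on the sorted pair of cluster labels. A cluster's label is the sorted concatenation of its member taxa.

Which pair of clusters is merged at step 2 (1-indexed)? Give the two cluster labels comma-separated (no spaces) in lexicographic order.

iteration 1: select F,Q (d=9, Q=-215); attach at lengths (85/6, -31/6); label the merged cluster FQ
  updated: d(FQ,G)=26, d(FQ,U)=40, d(FQ,Z)=65/2
iteration 2: select FQ,G (d=26, Q=-209/2); attach at lengths (185/8, 23/8); label the merged cluster FGQ
  updated: d(FGQ,U)=18, d(FGQ,Z)=33/4
iteration 3: select FGQ,U (d=18, Q=-189/4); attach at lengths (21/8, 123/8); label the merged cluster FGQU
  updated: d(FGQU,Z)=45/8
iteration 4: select FGQU,Z (d=45/8); attach at lengths (45/16, 45/16); label the merged cluster FGQUZ
final tree: ((((F:85/6,Q:-31/6):185/8,G:23/8):21/8,U:123/8):45/16,Z:45/16)
total length: 469/8

FQ,G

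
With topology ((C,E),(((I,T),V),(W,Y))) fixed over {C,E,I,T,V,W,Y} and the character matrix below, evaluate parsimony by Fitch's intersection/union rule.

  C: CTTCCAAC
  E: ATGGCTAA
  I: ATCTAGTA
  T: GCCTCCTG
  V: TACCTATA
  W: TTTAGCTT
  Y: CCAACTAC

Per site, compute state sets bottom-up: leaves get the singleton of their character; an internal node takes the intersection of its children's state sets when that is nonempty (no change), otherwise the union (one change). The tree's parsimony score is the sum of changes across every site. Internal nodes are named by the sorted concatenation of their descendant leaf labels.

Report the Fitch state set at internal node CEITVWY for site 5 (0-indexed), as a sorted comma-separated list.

site 0, node CE: C={C} ∪ E={A} → {A,C} (+1)
site 0, node IT: I={A} ∪ T={G} → {A,G} (+1)
site 0, node ITV: IT={A,G} ∪ V={T} → {A,G,T} (+1)
site 0, node WY: W={T} ∪ Y={C} → {C,T} (+1)
site 0, node ITVWY: ITV={A,G,T} ∩ WY={C,T} → {T} (+0)
site 0, node CEITVWY: CE={A,C} ∪ ITVWY={T} → {A,C,T} (+1)
site 1, node CE: C={T} ∩ E={T} → {T} (+0)
site 1, node IT: I={T} ∪ T={C} → {C,T} (+1)
site 1, node ITV: IT={C,T} ∪ V={A} → {A,C,T} (+1)
site 1, node WY: W={T} ∪ Y={C} → {C,T} (+1)
site 1, node ITVWY: ITV={A,C,T} ∩ WY={C,T} → {C,T} (+0)
site 1, node CEITVWY: CE={T} ∩ ITVWY={C,T} → {T} (+0)
site 2, node CE: C={T} ∪ E={G} → {G,T} (+1)
site 2, node IT: I={C} ∩ T={C} → {C} (+0)
site 2, node ITV: IT={C} ∩ V={C} → {C} (+0)
site 2, node WY: W={T} ∪ Y={A} → {A,T} (+1)
site 2, node ITVWY: ITV={C} ∪ WY={A,T} → {A,C,T} (+1)
site 2, node CEITVWY: CE={G,T} ∩ ITVWY={A,C,T} → {T} (+0)
site 3, node CE: C={C} ∪ E={G} → {C,G} (+1)
site 3, node IT: I={T} ∩ T={T} → {T} (+0)
site 3, node ITV: IT={T} ∪ V={C} → {C,T} (+1)
site 3, node WY: W={A} ∩ Y={A} → {A} (+0)
site 3, node ITVWY: ITV={C,T} ∪ WY={A} → {A,C,T} (+1)
site 3, node CEITVWY: CE={C,G} ∩ ITVWY={A,C,T} → {C} (+0)
site 4, node CE: C={C} ∩ E={C} → {C} (+0)
site 4, node IT: I={A} ∪ T={C} → {A,C} (+1)
site 4, node ITV: IT={A,C} ∪ V={T} → {A,C,T} (+1)
site 4, node WY: W={G} ∪ Y={C} → {C,G} (+1)
site 4, node ITVWY: ITV={A,C,T} ∩ WY={C,G} → {C} (+0)
site 4, node CEITVWY: CE={C} ∩ ITVWY={C} → {C} (+0)
site 5, node CE: C={A} ∪ E={T} → {A,T} (+1)
site 5, node IT: I={G} ∪ T={C} → {C,G} (+1)
site 5, node ITV: IT={C,G} ∪ V={A} → {A,C,G} (+1)
site 5, node WY: W={C} ∪ Y={T} → {C,T} (+1)
site 5, node ITVWY: ITV={A,C,G} ∩ WY={C,T} → {C} (+0)
site 5, node CEITVWY: CE={A,T} ∪ ITVWY={C} → {A,C,T} (+1)
site 6, node CE: C={A} ∩ E={A} → {A} (+0)
site 6, node IT: I={T} ∩ T={T} → {T} (+0)
site 6, node ITV: IT={T} ∩ V={T} → {T} (+0)
site 6, node WY: W={T} ∪ Y={A} → {A,T} (+1)
site 6, node ITVWY: ITV={T} ∩ WY={A,T} → {T} (+0)
site 6, node CEITVWY: CE={A} ∪ ITVWY={T} → {A,T} (+1)
site 7, node CE: C={C} ∪ E={A} → {A,C} (+1)
site 7, node IT: I={A} ∪ T={G} → {A,G} (+1)
site 7, node ITV: IT={A,G} ∩ V={A} → {A} (+0)
site 7, node WY: W={T} ∪ Y={C} → {C,T} (+1)
site 7, node ITVWY: ITV={A} ∪ WY={C,T} → {A,C,T} (+1)
site 7, node CEITVWY: CE={A,C} ∩ ITVWY={A,C,T} → {A,C} (+0)
per-site changes: [5, 3, 3, 3, 3, 5, 2, 4]; total = 28

A,C,T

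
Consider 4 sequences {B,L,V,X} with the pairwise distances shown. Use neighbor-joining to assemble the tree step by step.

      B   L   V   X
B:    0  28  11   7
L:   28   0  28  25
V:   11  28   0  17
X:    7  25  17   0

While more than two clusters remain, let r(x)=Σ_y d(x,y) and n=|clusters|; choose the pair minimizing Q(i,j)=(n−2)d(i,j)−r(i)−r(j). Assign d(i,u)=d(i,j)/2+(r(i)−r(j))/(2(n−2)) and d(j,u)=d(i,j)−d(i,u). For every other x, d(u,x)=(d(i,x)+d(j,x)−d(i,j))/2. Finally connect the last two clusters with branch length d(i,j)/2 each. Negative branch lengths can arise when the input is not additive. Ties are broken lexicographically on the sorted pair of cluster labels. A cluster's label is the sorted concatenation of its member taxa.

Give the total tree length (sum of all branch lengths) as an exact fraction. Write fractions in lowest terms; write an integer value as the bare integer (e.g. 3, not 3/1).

151/4

step 1: merge (B,X) at d=7, Q=-81; branch lengths B→11/4, X→17/4; new cluster BX
  updated: d(BX,L)=23, d(BX,V)=21/2
step 2: merge (BX,L) at d=23, Q=-123/2; branch lengths BX→11/4, L→81/4; new cluster BLX
  updated: d(BLX,V)=31/4
step 3: merge (BLX,V) at d=31/4; branch lengths BLX→31/8, V→31/8; new cluster BLVX
final tree: (((B:11/4,X:17/4):11/4,L:81/4):31/8,V:31/8)
total length: 151/4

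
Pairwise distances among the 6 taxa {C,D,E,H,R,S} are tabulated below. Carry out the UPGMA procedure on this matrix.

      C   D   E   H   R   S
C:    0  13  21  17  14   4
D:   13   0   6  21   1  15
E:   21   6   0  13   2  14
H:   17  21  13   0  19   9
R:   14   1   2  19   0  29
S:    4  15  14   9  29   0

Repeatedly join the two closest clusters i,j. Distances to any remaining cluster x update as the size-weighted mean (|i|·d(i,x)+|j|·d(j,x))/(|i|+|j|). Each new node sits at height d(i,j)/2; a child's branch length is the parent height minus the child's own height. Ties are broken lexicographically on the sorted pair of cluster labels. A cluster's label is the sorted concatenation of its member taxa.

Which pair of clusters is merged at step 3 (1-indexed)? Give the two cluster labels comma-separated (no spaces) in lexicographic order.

DR,E

step 1: merge (D,R) at d=1; branch lengths D→1/2, R→1/2; new cluster DR
  updated: d(C,DR)=27/2, d(DR,E)=4, d(DR,H)=20, d(DR,S)=22
step 2: merge (C,S) at d=4; branch lengths C→2, S→2; new cluster CS
  updated: d(CS,DR)=71/4, d(CS,E)=35/2, d(CS,H)=13
step 3: merge (DR,E) at d=4; branch lengths DR→3/2, E→2; new cluster DER
  updated: d(CS,DER)=53/3, d(DER,H)=53/3
step 4: merge (CS,H) at d=13; branch lengths CS→9/2, H→13/2; new cluster CHS
  updated: d(CHS,DER)=53/3
step 5: merge (CHS,DER) at d=53/3; branch lengths CHS→7/3, DER→41/6; new cluster CDEHRS
final tree: (((C:2,S:2):9/2,H:13/2):7/3,((D:1/2,R:1/2):3/2,E:2):41/6)
total length: 86/3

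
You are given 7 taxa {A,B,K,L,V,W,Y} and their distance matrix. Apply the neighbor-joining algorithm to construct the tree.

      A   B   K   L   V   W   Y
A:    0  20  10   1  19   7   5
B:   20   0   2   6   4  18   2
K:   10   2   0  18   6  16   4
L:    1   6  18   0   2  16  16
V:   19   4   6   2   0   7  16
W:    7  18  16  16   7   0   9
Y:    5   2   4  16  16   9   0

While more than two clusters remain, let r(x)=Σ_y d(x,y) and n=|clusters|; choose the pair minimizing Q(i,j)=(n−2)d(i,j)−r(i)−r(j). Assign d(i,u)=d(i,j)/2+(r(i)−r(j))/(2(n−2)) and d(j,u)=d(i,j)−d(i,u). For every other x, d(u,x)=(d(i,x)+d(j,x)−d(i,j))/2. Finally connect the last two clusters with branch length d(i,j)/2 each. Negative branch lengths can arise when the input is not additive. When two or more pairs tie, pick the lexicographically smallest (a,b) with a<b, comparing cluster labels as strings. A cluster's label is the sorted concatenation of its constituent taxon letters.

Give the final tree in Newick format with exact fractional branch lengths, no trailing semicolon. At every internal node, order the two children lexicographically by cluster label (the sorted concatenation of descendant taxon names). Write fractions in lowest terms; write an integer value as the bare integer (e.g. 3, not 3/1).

step 1: merge (A,L) at d=1, Q=-116; branch lengths A→4/5, L→1/5; new cluster AL
  updated: d(AL,B)=25/2, d(AL,K)=27/2, d(AL,V)=10, d(AL,W)=11, d(AL,Y)=10
step 2: merge (V,W) at d=7, Q=-76; branch lengths V→5/4, W→23/4; new cluster VW
  updated: d(AL,VW)=7, d(B,VW)=15/2, d(K,VW)=15/2, d(VW,Y)=9
step 3: merge (AL,VW) at d=7, Q=-53; branch lengths AL→11/2, VW→3/2; new cluster ALVW
  updated: d(ALVW,B)=13/2, d(ALVW,K)=7, d(ALVW,Y)=6
step 4: merge (ALVW,Y) at d=6, Q=-39/2; branch lengths ALVW→39/8, Y→9/8; new cluster ALVWY
  updated: d(ALVWY,B)=5/4, d(ALVWY,K)=5/2
step 5: merge (ALVWY,B) at d=5/4, Q=-23/4; branch lengths ALVWY→7/8, B→3/8; new cluster ABLVWY
  updated: d(ABLVWY,K)=13/8
step 6: merge (ABLVWY,K) at d=13/8; branch lengths ABLVWY→13/16, K→13/16; new cluster ABKLVWY
final tree: (((((A:4/5,L:1/5):11/2,(V:5/4,W:23/4):3/2):39/8,Y:9/8):7/8,B:3/8):13/16,K:13/16)
total length: 191/8

(((((A:4/5,L:1/5):11/2,(V:5/4,W:23/4):3/2):39/8,Y:9/8):7/8,B:3/8):13/16,K:13/16)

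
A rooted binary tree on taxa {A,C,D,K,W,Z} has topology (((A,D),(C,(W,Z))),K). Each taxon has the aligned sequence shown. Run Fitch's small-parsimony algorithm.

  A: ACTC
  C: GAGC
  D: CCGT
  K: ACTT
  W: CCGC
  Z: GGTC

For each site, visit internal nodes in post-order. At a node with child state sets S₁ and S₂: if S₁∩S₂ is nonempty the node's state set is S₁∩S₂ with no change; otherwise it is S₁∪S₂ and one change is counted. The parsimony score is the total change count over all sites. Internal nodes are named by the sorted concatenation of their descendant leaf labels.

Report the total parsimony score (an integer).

site 0, node AD: A={A} ∪ D={C} → {A,C} (+1)
site 0, node WZ: W={C} ∪ Z={G} → {C,G} (+1)
site 0, node CWZ: C={G} ∩ WZ={C,G} → {G} (+0)
site 0, node ACDWZ: AD={A,C} ∪ CWZ={G} → {A,C,G} (+1)
site 0, node ACDKWZ: ACDWZ={A,C,G} ∩ K={A} → {A} (+0)
site 1, node AD: A={C} ∩ D={C} → {C} (+0)
site 1, node WZ: W={C} ∪ Z={G} → {C,G} (+1)
site 1, node CWZ: C={A} ∪ WZ={C,G} → {A,C,G} (+1)
site 1, node ACDWZ: AD={C} ∩ CWZ={A,C,G} → {C} (+0)
site 1, node ACDKWZ: ACDWZ={C} ∩ K={C} → {C} (+0)
site 2, node AD: A={T} ∪ D={G} → {G,T} (+1)
site 2, node WZ: W={G} ∪ Z={T} → {G,T} (+1)
site 2, node CWZ: C={G} ∩ WZ={G,T} → {G} (+0)
site 2, node ACDWZ: AD={G,T} ∩ CWZ={G} → {G} (+0)
site 2, node ACDKWZ: ACDWZ={G} ∪ K={T} → {G,T} (+1)
site 3, node AD: A={C} ∪ D={T} → {C,T} (+1)
site 3, node WZ: W={C} ∩ Z={C} → {C} (+0)
site 3, node CWZ: C={C} ∩ WZ={C} → {C} (+0)
site 3, node ACDWZ: AD={C,T} ∩ CWZ={C} → {C} (+0)
site 3, node ACDKWZ: ACDWZ={C} ∪ K={T} → {C,T} (+1)
per-site changes: [3, 2, 3, 2]; total = 10

10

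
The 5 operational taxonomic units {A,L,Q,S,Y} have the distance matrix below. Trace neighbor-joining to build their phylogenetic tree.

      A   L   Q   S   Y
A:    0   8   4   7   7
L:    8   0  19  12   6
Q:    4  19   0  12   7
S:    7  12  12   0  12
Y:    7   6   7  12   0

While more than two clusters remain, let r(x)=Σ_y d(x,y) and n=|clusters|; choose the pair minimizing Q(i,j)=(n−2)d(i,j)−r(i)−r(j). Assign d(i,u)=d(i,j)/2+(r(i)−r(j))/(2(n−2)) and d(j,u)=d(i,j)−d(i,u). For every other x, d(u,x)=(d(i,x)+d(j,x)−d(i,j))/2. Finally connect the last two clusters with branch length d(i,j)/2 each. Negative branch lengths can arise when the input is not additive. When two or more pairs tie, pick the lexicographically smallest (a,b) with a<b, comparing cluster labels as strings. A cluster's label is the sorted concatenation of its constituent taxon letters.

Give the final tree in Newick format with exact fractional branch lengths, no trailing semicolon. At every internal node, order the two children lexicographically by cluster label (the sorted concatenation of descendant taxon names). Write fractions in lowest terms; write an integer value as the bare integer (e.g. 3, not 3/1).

1. join L+Y (d=6, Q=-59) ⇒ LY; edges |L|=31/6, |Y|=5/6
  updated: d(A,LY)=9/2, d(LY,Q)=10, d(LY,S)=9
2. join A+Q (d=4, Q=-67/2) ⇒ AQ; edges |A|=-5/8, |Q|=37/8
  updated: d(AQ,LY)=21/4, d(AQ,S)=15/2
3. join AQ+LY (d=21/4, Q=-87/4) ⇒ ALQY; edges |AQ|=15/8, |LY|=27/8
  updated: d(ALQY,S)=45/8
4. join ALQY+S (d=45/8) ⇒ ALQSY; edges |ALQY|=45/16, |S|=45/16
final tree: (((A:-5/8,Q:37/8):15/8,(L:31/6,Y:5/6):27/8):45/16,S:45/16)
total length: 167/8

(((A:-5/8,Q:37/8):15/8,(L:31/6,Y:5/6):27/8):45/16,S:45/16)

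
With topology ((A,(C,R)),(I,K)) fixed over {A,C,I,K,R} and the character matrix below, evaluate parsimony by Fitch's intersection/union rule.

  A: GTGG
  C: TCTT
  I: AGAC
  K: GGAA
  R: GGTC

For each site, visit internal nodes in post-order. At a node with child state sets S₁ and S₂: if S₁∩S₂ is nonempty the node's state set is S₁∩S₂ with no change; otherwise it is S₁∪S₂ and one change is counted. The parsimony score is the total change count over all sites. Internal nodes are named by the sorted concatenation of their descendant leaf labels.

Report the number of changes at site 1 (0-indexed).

2

[col 0] CR: children C:{T}, R:{G} ∪→ {G,T}; cost 1
[col 0] ACR: children A:{G}, CR:{G,T} ∩→ {G}; cost 0
[col 0] IK: children I:{A}, K:{G} ∪→ {A,G}; cost 1
[col 0] ACIKR: children ACR:{G}, IK:{A,G} ∩→ {G}; cost 0
[col 1] CR: children C:{C}, R:{G} ∪→ {C,G}; cost 1
[col 1] ACR: children A:{T}, CR:{C,G} ∪→ {C,G,T}; cost 1
[col 1] IK: children I:{G}, K:{G} ∩→ {G}; cost 0
[col 1] ACIKR: children ACR:{C,G,T}, IK:{G} ∩→ {G}; cost 0
[col 2] CR: children C:{T}, R:{T} ∩→ {T}; cost 0
[col 2] ACR: children A:{G}, CR:{T} ∪→ {G,T}; cost 1
[col 2] IK: children I:{A}, K:{A} ∩→ {A}; cost 0
[col 2] ACIKR: children ACR:{G,T}, IK:{A} ∪→ {A,G,T}; cost 1
[col 3] CR: children C:{T}, R:{C} ∪→ {C,T}; cost 1
[col 3] ACR: children A:{G}, CR:{C,T} ∪→ {C,G,T}; cost 1
[col 3] IK: children I:{C}, K:{A} ∪→ {A,C}; cost 1
[col 3] ACIKR: children ACR:{C,G,T}, IK:{A,C} ∩→ {C}; cost 0
per-site changes: [2, 2, 2, 3]; total = 9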